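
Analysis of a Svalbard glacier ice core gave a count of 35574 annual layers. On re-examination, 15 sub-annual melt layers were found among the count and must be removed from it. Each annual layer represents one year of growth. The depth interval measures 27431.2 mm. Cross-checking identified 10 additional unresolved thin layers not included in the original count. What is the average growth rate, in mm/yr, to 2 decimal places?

Correcting the raw count gives 35574 − 15 + 10 = 35569 true annual layers.
Extension rate ≈ 27431.2 / 35569 = 0.77 mm/yr.

0.77 mm/yr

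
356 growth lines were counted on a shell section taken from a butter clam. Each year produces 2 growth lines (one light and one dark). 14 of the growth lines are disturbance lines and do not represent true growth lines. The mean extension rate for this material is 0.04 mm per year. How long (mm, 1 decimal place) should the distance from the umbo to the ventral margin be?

6.8 mm

After corrections the count is 356 − 14 = 342 growth lines.
Dividing by 2 growth lines per year: 342 / 2 = 171 years.
171 years at 0.04 mm/year gives 0.04 × 171 = 6.8 mm.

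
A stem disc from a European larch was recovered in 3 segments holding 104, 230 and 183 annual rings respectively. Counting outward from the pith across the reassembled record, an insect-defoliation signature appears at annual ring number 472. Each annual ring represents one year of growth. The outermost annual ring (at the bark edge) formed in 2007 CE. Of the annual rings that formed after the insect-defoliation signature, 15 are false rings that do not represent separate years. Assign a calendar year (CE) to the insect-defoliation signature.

1977 CE

Total annual rings = 104 + 230 + 183 = 517.
Between annual ring 472 and the bark edge there are 517 − 472 = 45 annual rings.
Removing the 15 false annual rings leaves 45 − 15 = 30 true annual rings beyond the insect-defoliation signature.
Counting back 30 years from 2007 CE places the insect-defoliation signature in 2007 − 30 = 1977 CE.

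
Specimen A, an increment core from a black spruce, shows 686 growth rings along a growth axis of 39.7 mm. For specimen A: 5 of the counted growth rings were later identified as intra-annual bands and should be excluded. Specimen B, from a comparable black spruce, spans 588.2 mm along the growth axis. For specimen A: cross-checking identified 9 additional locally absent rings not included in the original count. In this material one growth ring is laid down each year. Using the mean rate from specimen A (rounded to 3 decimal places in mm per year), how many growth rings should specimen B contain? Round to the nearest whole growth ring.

Specimen A: true growth ring count = 686 − 5 + 9 = 690.
A: 39.7 mm over 690 years gives 39.7 / 690 ≈ 0.058 mm/yr.
Specimen B: 588.2 mm / 0.058 mm per year = 10141.38 years ≈ 10141 growth rings.

10141 growth rings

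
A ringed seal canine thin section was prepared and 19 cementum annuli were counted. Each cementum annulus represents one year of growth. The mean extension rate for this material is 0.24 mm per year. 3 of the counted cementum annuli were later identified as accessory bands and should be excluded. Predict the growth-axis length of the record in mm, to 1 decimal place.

3.8 mm

After corrections the count is 19 − 3 = 16 cementum annuli.
Length ≈ 0.24 × 16 = 3.8 mm.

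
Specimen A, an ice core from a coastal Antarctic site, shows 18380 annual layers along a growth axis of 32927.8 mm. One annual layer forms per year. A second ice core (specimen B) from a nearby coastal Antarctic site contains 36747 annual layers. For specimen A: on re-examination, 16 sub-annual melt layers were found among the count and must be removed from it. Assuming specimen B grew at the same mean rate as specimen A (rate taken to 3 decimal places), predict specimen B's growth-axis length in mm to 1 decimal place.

Specimen A: adjusted count: 18380 − 16 = 18364 annual layers.
A: Extension rate ≈ 32927.8 / 18364 = 1.793 mm per year.
B's length ≈ 1.793 × 36747 = 65887.4 mm.

65887.4 mm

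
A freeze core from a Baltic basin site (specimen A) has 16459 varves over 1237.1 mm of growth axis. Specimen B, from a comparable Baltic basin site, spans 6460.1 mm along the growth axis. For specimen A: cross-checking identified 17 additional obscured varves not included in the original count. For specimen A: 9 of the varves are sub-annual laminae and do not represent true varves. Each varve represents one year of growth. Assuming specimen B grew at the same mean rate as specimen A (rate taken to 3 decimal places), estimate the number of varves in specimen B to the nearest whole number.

Specimen A: adjusted count: 16459 − 9 + 17 = 16467 varves.
A: 1237.1 mm over 16467 years gives 1237.1 / 16467 ≈ 0.075 mm per year.
B spans 6460.1 / 0.075 = 86134.67 years ≈ 86135 varves.

86135 varves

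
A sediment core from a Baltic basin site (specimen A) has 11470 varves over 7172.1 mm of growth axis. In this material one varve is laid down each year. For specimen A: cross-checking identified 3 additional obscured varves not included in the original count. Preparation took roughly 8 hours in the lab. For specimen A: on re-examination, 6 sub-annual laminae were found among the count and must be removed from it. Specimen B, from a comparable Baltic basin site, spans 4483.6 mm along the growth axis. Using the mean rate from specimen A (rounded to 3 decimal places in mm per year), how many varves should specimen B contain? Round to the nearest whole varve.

Specimen A: correcting the raw count gives 11470 − 6 + 3 = 11467 true varves.
A: 7172.1 mm over 11467 years gives 7172.1 / 11467 ≈ 0.625 mm/yr.
For B, 4483.6 / 0.625 = 7173.76 years ≈ 7174 varves.

7174 varves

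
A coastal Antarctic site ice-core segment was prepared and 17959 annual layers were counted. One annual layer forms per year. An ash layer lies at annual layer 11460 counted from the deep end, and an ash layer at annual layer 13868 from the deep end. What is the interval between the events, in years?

2408 yr

Separation: 13868 − 11460 = 2408 annual layers.
At one annual layer per year, 2408 years elapsed between them.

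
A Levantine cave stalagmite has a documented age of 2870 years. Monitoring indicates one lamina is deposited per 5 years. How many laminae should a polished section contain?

One lamina every 5 years means 2870 / 5 = 574 laminae.
So 574 laminae should be present.

574 laminae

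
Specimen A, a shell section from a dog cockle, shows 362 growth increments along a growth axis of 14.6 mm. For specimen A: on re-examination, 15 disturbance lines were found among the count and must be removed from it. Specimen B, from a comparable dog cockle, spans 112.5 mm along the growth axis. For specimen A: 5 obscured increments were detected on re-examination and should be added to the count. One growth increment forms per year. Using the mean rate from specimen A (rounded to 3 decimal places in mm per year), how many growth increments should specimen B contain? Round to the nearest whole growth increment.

2744 growth increments

Specimen A: true growth increment count = 362 − 15 + 5 = 352.
A: 14.6 mm over 352 years gives 14.6 / 352 ≈ 0.041 mm/year.
B spans 112.5 / 0.041 = 2743.90 years ≈ 2744 growth increments.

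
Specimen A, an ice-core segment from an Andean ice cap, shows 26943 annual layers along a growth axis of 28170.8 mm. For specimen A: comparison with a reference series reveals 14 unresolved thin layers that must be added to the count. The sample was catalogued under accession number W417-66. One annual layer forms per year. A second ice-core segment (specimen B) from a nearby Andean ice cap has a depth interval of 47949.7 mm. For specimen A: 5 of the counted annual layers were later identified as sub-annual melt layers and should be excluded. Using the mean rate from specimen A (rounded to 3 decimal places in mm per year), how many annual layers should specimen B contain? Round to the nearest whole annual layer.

45885 annual layers

Specimen A: correcting the raw count gives 26943 − 5 + 14 = 26952 true annual layers.
A: 28170.8 mm over 26952 years gives 28170.8 / 26952 ≈ 1.045 mm per year.
Specimen B: 47949.7 mm / 1.045 mm per year = 45884.88 years ≈ 45885 annual layers.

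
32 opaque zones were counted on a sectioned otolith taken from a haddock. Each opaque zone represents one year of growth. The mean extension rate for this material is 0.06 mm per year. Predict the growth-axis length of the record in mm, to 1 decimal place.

32 years of growth are recorded.
Predicted length = 0.06 mm/year × 32 years = 1.9 mm.

1.9 mm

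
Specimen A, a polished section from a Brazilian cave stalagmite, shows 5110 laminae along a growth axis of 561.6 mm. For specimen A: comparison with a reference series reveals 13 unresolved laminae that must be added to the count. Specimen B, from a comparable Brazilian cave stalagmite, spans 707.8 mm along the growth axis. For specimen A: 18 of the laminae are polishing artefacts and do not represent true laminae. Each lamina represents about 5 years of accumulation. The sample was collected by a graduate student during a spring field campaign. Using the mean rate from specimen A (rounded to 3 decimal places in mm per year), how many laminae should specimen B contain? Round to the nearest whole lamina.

Specimen A: correcting the raw count gives 5110 − 18 + 13 = 5105 true laminae.
Specimen A: 5105 laminae at 5 years each span 5105 × 5 = 25525 years.
A: Extension rate ≈ 561.6 / 25525 = 0.022 mm per year.
For B, 707.8 / 0.022 = 32172.73 years; at 5 years per lamina that is 32172.73 / 5 ≈ 6435 laminae.

6435 laminae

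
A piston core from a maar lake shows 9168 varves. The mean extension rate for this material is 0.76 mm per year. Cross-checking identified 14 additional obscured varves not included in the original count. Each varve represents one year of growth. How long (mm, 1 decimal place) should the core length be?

Correcting the raw count gives 9168 + 14 = 9182 true varves.
Length ≈ 0.76 × 9182 = 6978.3 mm.

6978.3 mm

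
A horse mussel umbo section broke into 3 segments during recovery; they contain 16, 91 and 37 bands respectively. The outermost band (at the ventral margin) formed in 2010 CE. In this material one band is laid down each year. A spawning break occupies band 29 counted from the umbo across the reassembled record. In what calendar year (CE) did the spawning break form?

Total bands = 16 + 91 + 37 = 144.
The spawning break sits at band 29 from the umbo, so 144 − 29 = 115 bands formed after it.
The band at the ventral margin is 2010 CE, so the spawning break dates to 2010 − 115 = 1895 CE.

1895 CE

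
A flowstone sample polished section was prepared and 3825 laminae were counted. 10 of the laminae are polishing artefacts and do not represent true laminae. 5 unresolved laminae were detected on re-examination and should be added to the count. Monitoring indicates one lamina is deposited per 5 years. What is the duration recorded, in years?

19100 years

After corrections the count is 3825 − 10 + 5 = 3820 laminae.
Multiplying by 5 years per lamina: 3820 × 5 = 19100 years.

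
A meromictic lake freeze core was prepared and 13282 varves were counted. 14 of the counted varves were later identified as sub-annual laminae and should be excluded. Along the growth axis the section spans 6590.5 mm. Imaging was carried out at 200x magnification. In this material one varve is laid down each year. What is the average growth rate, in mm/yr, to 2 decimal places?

0.50 mm/yr

Adjusted count: 13282 − 14 = 13268 varves.
6590.5 mm over 13268 years gives 6590.5 / 13268 ≈ 0.50 mm/yr.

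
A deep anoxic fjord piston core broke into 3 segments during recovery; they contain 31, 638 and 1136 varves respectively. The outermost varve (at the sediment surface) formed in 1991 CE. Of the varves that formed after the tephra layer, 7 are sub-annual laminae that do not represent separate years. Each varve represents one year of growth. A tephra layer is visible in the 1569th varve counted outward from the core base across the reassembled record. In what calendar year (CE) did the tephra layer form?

Total varves = 31 + 638 + 1136 = 1805.
Between varve 1569 and the sediment surface there are 1805 − 1569 = 236 varves.
Excluding 7 false varves: 236 − 7 = 229.
1991 − 229 = 1762 CE.

1762 CE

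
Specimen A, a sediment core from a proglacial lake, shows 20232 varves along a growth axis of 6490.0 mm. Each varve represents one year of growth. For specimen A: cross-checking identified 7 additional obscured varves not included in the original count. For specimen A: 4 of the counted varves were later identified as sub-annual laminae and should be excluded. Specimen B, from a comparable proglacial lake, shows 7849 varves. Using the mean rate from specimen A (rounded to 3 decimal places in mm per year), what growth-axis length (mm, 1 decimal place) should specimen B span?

Specimen A: adjusted count: 20232 − 4 + 7 = 20235 varves.
A: Extension rate ≈ 6490.0 / 20235 = 0.321 mm/yr.
For B, 0.321 mm/year × 7849 years = 2519.5 mm.

2519.5 mm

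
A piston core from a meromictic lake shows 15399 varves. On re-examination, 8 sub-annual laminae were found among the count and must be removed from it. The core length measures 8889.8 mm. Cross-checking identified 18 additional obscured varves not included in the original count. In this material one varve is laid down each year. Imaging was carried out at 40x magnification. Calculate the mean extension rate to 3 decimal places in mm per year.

Correcting the raw count gives 15399 − 8 + 18 = 15409 true varves.
Extension rate ≈ 8889.8 / 15409 = 0.577 mm per year.

0.577 mm per year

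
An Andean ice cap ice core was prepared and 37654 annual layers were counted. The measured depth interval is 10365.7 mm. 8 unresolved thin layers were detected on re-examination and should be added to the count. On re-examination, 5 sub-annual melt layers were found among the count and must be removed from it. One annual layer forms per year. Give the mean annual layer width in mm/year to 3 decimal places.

Correcting the raw count gives 37654 − 5 + 8 = 37657 true annual layers.
Extension rate ≈ 10365.7 / 37657 = 0.275 mm/year.

0.275 mm/year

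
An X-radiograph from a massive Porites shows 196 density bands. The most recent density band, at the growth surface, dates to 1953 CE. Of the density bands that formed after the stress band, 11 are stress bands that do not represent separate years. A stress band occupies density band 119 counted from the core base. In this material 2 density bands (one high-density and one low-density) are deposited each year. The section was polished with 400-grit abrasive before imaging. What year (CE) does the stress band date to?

The stress band sits at density band 119 from the core base, so 196 − 119 = 77 density bands formed after it.
Excluding 11 false density bands: 77 − 11 = 66.
66 density bands at 2 per year is 66 / 2 = 33 years.
1953 − 33 = 1920 CE.

1920 CE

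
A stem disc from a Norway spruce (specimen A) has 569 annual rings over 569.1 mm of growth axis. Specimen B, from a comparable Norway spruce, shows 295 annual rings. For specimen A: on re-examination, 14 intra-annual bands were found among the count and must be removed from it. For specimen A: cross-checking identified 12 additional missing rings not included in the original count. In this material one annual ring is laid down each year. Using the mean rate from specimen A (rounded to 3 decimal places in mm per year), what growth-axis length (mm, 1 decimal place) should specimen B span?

296.2 mm

Specimen A: after corrections the count is 569 − 14 + 12 = 567 annual rings.
A: Mean rate = 569.1 mm / 567 years ≈ 1.004 mm per year.
For B, 1.004 mm/year × 295 years = 296.2 mm.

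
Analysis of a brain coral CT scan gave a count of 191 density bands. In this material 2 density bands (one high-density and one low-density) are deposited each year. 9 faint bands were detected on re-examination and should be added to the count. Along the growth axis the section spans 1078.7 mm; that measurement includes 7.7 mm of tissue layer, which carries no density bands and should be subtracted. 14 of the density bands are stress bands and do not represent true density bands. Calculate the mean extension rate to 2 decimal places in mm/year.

11.52 mm/year

Adjusted count: 191 − 14 + 9 = 186 density bands.
Dividing by 2 density bands per year: 186 / 2 = 93 years.
Removing the 7.7 mm offcut leaves 1078.7 − 7.7 = 1071.0 mm.
Extension rate ≈ 1071.0 / 93 = 11.52 mm/year.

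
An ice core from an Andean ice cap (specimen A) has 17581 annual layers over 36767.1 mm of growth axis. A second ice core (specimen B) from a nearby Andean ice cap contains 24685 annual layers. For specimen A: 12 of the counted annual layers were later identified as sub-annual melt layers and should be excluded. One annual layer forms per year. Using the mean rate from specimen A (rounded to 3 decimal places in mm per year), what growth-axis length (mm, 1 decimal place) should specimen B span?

51665.7 mm

Specimen A: adjusted count: 17581 − 12 = 17569 annual layers.
A: 36767.1 mm over 17569 years gives 36767.1 / 17569 ≈ 2.093 mm/year.
For B, 2.093 mm/year × 24685 years = 51665.7 mm.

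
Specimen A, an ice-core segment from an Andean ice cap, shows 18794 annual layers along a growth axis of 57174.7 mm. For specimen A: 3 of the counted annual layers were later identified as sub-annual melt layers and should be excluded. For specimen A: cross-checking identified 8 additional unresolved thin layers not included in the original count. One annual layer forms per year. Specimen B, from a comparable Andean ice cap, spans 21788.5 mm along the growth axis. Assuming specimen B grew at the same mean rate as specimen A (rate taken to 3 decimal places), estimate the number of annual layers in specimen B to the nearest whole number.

Specimen A: adjusted count: 18794 − 3 + 8 = 18799 annual layers.
A: 57174.7 mm over 18799 years gives 57174.7 / 18799 ≈ 3.041 mm/yr.
Specimen B: 21788.5 mm / 3.041 mm per year = 7164.91 years ≈ 7165 annual layers.

7165 annual layers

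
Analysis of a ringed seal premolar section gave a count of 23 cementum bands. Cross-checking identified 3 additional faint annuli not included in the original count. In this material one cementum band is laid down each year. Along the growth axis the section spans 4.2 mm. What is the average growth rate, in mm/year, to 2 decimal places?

Adjusted count: 23 + 3 = 26 cementum bands.
4.2 mm over 26 years gives 4.2 / 26 ≈ 0.16 mm/year.

0.16 mm/year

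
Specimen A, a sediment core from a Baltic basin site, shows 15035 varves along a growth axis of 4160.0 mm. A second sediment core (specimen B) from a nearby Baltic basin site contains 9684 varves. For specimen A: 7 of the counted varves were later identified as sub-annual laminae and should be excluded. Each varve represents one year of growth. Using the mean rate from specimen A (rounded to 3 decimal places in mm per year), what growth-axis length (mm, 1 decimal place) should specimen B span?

Specimen A: adjusted count: 15035 − 7 = 15028 varves.
A: Mean rate = 4160.0 mm / 15028 years ≈ 0.277 mm/year.
Length of B = 0.277 × 9684 = 2682.5 mm.

2682.5 mm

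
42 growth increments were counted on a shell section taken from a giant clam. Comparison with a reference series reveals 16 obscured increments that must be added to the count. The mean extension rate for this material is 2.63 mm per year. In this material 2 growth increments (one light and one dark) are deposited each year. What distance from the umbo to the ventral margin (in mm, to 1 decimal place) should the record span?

76.3 mm

After corrections the count is 42 + 16 = 58 growth increments.
Dividing by 2 growth increments per year: 58 / 2 = 29 years.
29 years at 2.63 mm/year gives 2.63 × 29 = 76.3 mm.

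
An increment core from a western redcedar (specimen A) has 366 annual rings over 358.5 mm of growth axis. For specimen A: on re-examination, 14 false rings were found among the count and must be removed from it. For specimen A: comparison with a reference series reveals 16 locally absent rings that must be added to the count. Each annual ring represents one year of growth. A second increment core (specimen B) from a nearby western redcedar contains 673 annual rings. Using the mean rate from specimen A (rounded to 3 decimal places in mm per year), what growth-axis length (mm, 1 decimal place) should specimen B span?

Specimen A: adjusted count: 366 − 14 + 16 = 368 annual rings.
A: Extension rate ≈ 358.5 / 368 = 0.974 mm/yr.
For B, 0.974 mm/year × 673 years = 655.5 mm.

655.5 mm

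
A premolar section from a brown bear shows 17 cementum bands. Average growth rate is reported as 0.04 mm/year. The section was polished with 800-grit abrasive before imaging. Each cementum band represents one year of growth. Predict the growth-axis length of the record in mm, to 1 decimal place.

0.7 mm

The record spans 17 years at 0.04 mm per year.
17 years at 0.04 mm/year gives 0.04 × 17 = 0.7 mm.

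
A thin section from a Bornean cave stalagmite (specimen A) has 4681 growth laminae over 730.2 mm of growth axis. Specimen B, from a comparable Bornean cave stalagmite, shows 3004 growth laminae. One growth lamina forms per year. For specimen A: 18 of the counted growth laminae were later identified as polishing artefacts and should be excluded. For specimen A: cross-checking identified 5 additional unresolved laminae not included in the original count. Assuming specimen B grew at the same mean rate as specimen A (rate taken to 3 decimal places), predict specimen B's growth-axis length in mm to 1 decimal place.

468.6 mm

Specimen A: adjusted count: 4681 − 18 + 5 = 4668 growth laminae.
A: Mean rate = 730.2 mm / 4668 years ≈ 0.156 mm/year.
For B, 0.156 mm/year × 3004 years = 468.6 mm.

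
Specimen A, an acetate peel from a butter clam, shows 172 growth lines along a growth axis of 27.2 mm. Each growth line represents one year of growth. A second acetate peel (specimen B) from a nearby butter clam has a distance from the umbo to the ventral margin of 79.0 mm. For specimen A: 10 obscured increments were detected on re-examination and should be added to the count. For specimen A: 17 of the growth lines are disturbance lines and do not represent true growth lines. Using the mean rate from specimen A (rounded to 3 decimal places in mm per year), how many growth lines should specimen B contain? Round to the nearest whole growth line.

Specimen A: true growth line count = 172 − 17 + 10 = 165.
A: Mean rate = 27.2 mm / 165 years ≈ 0.165 mm/year.
For B, 79.0 / 0.165 = 478.79 years ≈ 479 growth lines.

479 growth lines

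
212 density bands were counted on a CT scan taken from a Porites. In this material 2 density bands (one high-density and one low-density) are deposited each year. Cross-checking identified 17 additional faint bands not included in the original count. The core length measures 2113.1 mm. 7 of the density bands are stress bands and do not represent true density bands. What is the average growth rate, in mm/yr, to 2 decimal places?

19.04 mm/yr

Adjusted count: 212 − 7 + 17 = 222 density bands.
222 density bands at 2 per year is 222 / 2 = 111 years.
2113.1 mm over 111 years gives 2113.1 / 111 ≈ 19.04 mm/yr.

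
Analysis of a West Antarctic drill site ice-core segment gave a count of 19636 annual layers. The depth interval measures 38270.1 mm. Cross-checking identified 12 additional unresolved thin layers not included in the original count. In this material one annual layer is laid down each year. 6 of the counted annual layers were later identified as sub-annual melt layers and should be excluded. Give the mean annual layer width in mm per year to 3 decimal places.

Correcting the raw count gives 19636 − 6 + 12 = 19642 true annual layers.
38270.1 mm over 19642 years gives 38270.1 / 19642 ≈ 1.948 mm per year.

1.948 mm per year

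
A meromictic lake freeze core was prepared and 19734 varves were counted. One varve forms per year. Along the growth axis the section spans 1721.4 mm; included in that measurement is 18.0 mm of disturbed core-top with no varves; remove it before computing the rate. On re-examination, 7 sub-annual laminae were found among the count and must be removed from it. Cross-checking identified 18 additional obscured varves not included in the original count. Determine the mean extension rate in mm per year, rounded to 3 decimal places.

Correcting the raw count gives 19734 − 7 + 18 = 19745 true varves.
Removing the 18.0 mm offcut leaves 1721.4 − 18.0 = 1703.4 mm.
Mean rate = 1703.4 mm / 19745 years ≈ 0.086 mm per year.

0.086 mm per year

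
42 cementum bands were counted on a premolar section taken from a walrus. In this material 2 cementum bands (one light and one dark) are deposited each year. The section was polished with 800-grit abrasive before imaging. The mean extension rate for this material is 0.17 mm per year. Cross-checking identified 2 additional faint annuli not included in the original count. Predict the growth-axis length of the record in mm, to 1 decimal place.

3.7 mm

After corrections the count is 42 + 2 = 44 cementum bands.
44 cementum bands at 2 per year is 44 / 2 = 22 years.
22 years at 0.17 mm/year gives 0.17 × 22 = 3.7 mm.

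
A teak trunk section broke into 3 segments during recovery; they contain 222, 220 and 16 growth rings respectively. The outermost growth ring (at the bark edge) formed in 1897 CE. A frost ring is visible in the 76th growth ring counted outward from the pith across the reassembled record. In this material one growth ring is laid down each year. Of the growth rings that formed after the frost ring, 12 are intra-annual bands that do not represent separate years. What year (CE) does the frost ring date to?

Total growth rings = 222 + 220 + 16 = 458.
Between growth ring 76 and the bark edge there are 458 − 76 = 382 growth rings.
Excluding 12 false growth rings: 382 − 12 = 370.
1897 − 370 = 1527 CE.

1527 CE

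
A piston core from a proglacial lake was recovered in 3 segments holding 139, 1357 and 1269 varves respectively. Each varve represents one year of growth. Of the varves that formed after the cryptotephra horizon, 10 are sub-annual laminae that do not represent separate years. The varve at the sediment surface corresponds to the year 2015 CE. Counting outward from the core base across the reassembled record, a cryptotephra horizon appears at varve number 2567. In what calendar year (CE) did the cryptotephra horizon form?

1827 CE

Total varves = 139 + 1357 + 1269 = 2765.
The cryptotephra horizon sits at varve 2567 from the core base, so 2765 − 2567 = 198 varves formed after it.
Removing the 10 false varves leaves 198 − 10 = 188 true varves beyond the cryptotephra horizon.
The varve at the sediment surface is 2015 CE, so the cryptotephra horizon dates to 2015 − 188 = 1827 CE.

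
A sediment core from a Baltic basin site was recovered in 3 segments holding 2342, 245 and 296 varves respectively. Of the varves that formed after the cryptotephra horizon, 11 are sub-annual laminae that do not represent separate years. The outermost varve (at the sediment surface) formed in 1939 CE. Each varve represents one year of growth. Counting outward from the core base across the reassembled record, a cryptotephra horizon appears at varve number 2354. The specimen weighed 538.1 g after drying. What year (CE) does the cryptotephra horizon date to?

Total varves = 2342 + 245 + 296 = 2883.
The cryptotephra horizon sits at varve 2354 from the core base, so 2883 − 2354 = 529 varves formed after it.
Removing the 11 false varves leaves 529 − 11 = 518 true varves beyond the cryptotephra horizon.
Counting back 518 years from 1939 CE places the cryptotephra horizon in 1939 − 518 = 1421 CE.

1421 CE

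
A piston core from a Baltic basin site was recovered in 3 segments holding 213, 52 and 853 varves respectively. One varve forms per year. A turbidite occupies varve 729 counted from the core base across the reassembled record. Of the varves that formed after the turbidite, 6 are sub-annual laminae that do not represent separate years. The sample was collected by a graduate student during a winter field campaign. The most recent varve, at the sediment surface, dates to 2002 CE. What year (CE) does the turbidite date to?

Total varves = 213 + 52 + 853 = 1118.
Between varve 729 and the sediment surface there are 1118 − 729 = 389 varves.
Excluding 6 false varves: 389 − 6 = 383.
The varve at the sediment surface is 2002 CE, so the turbidite dates to 2002 − 383 = 1619 CE.

1619 CE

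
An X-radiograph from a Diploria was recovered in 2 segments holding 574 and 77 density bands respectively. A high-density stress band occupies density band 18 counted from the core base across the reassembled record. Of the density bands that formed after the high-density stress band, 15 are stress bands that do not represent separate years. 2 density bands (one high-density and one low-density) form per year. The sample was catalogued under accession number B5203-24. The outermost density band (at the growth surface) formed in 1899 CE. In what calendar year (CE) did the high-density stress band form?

Total density bands = 574 + 77 = 651.
Between density band 18 and the growth surface there are 651 − 18 = 633 density bands.
Excluding 15 false density bands: 633 − 15 = 618.
Dividing by 2 density bands per year: 618 / 2 = 309 years.
1899 − 309 = 1590 CE.

1590 CE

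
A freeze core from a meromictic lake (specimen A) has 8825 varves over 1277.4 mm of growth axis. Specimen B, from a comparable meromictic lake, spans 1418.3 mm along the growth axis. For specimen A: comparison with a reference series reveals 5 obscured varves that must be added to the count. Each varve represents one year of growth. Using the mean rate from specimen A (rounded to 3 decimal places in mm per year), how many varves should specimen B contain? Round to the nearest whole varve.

Specimen A: correcting the raw count gives 8825 + 5 = 8830 true varves.
A: 1277.4 mm over 8830 years gives 1277.4 / 8830 ≈ 0.145 mm/yr.
B spans 1418.3 / 0.145 = 9781.38 years ≈ 9781 varves.

9781 varves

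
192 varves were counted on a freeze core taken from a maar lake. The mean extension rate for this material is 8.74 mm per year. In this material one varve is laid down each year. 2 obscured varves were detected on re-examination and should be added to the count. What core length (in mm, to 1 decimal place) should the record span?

Correcting the raw count gives 192 + 2 = 194 true varves.
Predicted length = 8.74 mm/year × 194 years = 1695.6 mm.

1695.6 mm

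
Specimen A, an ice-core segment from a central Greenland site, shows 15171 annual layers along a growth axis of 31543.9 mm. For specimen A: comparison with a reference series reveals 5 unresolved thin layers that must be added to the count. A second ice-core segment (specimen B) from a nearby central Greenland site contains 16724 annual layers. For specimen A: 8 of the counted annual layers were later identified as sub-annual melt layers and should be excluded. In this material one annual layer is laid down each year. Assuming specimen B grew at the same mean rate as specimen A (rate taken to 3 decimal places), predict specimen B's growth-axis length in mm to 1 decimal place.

Specimen A: adjusted count: 15171 − 8 + 5 = 15168 annual layers.
A: Extension rate ≈ 31543.9 / 15168 = 2.080 mm per year.
B's length ≈ 2.080 × 16724 = 34785.9 mm.

34785.9 mm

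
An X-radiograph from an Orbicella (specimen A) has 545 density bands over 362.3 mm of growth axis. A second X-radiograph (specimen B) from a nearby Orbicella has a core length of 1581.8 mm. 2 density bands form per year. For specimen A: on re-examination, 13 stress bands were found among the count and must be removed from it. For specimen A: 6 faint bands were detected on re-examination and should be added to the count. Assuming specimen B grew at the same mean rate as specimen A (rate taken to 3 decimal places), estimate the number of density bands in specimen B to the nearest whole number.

2349 density bands

Specimen A: true density band count = 545 − 13 + 6 = 538.
Specimen A: dividing by 2 density bands per year: 538 / 2 = 269 years.
A: Extension rate ≈ 362.3 / 269 = 1.347 mm per year.
B spans 1581.8 / 1.347 = 1174.31 years; at 2 density bands per year that is 1174.31 × 2 ≈ 2349 density bands.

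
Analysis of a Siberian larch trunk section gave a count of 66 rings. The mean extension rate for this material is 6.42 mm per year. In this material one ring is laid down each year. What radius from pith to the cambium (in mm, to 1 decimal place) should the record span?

The record spans 66 years at 6.42 mm per year.
66 years at 6.42 mm/year gives 6.42 × 66 = 423.7 mm.

423.7 mm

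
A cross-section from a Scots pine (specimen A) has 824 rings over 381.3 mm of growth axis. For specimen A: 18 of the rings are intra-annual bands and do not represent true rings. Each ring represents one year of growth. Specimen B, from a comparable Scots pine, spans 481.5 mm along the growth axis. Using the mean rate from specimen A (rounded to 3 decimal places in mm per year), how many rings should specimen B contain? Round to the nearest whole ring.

Specimen A: correcting the raw count gives 824 − 18 = 806 true rings.
A: Mean rate = 381.3 mm / 806 years ≈ 0.473 mm/yr.
Specimen B: 481.5 mm / 0.473 mm per year = 1017.97 years ≈ 1018 rings.

1018 rings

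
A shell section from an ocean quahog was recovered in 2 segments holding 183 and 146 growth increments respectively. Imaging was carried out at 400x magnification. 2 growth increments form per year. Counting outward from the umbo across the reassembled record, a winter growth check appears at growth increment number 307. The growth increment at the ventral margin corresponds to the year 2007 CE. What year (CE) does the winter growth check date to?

1996 CE

Total growth increments = 183 + 146 = 329.
329 − 307 = 22 growth increments lie beyond the winter growth check toward the ventral margin.
With 2 growth increments per year, 22 / 2 = 11 years.
Counting back 11 years from 2007 CE places the winter growth check in 2007 − 11 = 1996 CE.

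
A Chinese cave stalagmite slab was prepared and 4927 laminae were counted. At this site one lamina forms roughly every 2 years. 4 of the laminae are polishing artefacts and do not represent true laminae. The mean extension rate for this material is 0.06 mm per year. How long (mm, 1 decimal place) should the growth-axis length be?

Correcting the raw count gives 4927 − 4 = 4923 true laminae.
Multiplying by 2 years per lamina: 4923 × 2 = 9846 years.
Length ≈ 0.06 × 9846 = 590.8 mm.

590.8 mm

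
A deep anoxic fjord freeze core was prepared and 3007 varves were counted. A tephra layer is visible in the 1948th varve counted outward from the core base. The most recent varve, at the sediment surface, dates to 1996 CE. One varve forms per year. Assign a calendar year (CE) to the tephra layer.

The tephra layer sits at varve 1948 from the core base, so 3007 − 1948 = 1059 varves formed after it.
The varve at the sediment surface is 1996 CE, so the tephra layer dates to 1996 − 1059 = 937 CE.

937 CE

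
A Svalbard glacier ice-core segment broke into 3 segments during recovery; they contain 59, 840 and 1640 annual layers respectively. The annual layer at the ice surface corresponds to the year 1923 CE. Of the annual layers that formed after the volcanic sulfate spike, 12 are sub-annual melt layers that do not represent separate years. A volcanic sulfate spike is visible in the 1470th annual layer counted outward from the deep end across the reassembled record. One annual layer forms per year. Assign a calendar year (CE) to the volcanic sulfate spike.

866 CE

Total annual layers = 59 + 840 + 1640 = 2539.
Between annual layer 1470 and the ice surface there are 2539 − 1470 = 1069 annual layers.
1069 − 12 false = 1057 true annual layers after the volcanic sulfate spike.
The annual layer at the ice surface is 1923 CE, so the volcanic sulfate spike dates to 1923 − 1057 = 866 CE.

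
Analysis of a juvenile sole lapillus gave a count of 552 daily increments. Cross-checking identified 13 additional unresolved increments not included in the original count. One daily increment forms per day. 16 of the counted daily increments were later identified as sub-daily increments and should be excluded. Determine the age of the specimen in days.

549 days

Adjusted count: 552 − 16 + 13 = 549 daily increments.
At one daily increment per day, that is 549 days.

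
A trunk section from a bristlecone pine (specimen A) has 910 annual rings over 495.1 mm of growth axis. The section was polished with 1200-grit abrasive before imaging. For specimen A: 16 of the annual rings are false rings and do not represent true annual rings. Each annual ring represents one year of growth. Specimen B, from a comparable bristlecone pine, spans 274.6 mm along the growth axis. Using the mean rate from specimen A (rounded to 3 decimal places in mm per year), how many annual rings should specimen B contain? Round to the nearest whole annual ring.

Specimen A: adjusted count: 910 − 16 = 894 annual rings.
A: Mean rate = 495.1 mm / 894 years ≈ 0.554 mm/yr.
B spans 274.6 / 0.554 = 495.67 years ≈ 496 annual rings.

496 annual rings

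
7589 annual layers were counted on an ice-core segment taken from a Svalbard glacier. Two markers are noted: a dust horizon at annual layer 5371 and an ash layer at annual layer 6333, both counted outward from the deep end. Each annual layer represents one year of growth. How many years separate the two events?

962 years

Separation: 6333 − 5371 = 962 annual layers.
One annual layer per year makes the interval 962 years.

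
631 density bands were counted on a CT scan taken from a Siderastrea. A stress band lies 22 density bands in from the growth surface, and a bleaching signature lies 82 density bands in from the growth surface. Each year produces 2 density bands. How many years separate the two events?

Separation: 82 − 22 = 60 density bands.
60 density bands at 2 per year is 60 / 2 = 30 years.

30 yr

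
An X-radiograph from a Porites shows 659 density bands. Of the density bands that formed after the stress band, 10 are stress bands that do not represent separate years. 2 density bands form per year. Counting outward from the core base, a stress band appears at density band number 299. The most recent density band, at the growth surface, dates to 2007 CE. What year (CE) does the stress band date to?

Between density band 299 and the growth surface there are 659 − 299 = 360 density bands.
Excluding 10 false density bands: 360 − 10 = 350.
350 density bands at 2 per year is 350 / 2 = 175 years.
Counting back 175 years from 2007 CE places the stress band in 2007 − 175 = 1832 CE.

1832 CE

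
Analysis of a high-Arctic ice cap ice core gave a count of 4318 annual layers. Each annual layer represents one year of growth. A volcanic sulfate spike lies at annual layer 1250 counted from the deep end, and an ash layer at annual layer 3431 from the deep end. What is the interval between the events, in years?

3431 − 1250 = 2181 annual layers lie between the two events.
One annual layer per year makes the interval 2181 years.

2181 years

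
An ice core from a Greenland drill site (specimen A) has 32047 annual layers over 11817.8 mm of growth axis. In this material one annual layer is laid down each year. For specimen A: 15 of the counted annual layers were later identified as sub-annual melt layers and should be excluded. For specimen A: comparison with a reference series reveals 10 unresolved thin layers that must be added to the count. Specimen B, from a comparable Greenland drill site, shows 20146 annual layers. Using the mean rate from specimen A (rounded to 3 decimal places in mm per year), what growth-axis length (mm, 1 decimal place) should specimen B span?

Specimen A: adjusted count: 32047 − 15 + 10 = 32042 annual layers.
A: Extension rate ≈ 11817.8 / 32042 = 0.369 mm/year.
Length of B = 0.369 × 20146 = 7433.9 mm.

7433.9 mm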